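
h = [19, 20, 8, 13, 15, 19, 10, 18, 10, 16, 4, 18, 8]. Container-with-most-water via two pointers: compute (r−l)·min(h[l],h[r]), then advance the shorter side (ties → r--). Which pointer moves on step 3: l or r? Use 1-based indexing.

l=1 r=13: min(19,8)*12=96 best=96 *, r--
l=1 r=12: min(19,18)*11=198 best=198 *, r--
l=1 r=11: min(19,4)*10=40 best=198, r--

r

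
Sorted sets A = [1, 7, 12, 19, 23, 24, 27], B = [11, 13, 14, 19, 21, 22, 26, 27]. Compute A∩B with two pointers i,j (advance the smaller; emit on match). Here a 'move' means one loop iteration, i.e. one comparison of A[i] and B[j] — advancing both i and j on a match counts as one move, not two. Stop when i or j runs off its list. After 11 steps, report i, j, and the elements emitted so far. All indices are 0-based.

i=0 j=0: 1<11, i++
i=1 j=0: 7<11, i++
i=2 j=0: 12>11, j++
i=2 j=1: 12<13, i++
i=3 j=1: 19>13, j++
i=3 j=2: 19>14, j++
i=3 j=3: 19==19 emit, i++,j++
i=4 j=4: 23>21, j++
i=4 j=5: 23>22, j++
i=4 j=6: 23<26, i++
i=5 j=6: 24<26, i++

i=6, j=6, emitted=[19]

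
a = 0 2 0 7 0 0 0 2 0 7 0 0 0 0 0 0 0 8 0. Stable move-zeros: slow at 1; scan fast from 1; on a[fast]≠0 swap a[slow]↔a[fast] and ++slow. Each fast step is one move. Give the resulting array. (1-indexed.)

slow=1 fast=1: a[fast]=0, fast++
slow=1 fast=2: a[fast]=2≠0 swap→a[1]=2, slow++,fast++
slow=2 fast=3: a[fast]=0, fast++
slow=2 fast=4: a[fast]=7≠0 swap→a[2]=7, slow++,fast++
slow=3 fast=5: a[fast]=0, fast++
slow=3 fast=6: a[fast]=0, fast++
slow=3 fast=7: a[fast]=0, fast++
slow=3 fast=8: a[fast]=2≠0 swap→a[3]=2, slow++,fast++
slow=4 fast=9: a[fast]=0, fast++
slow=4 fast=10: a[fast]=7≠0 swap→a[4]=7, slow++,fast++
slow=5 fast=11: a[fast]=0, fast++
slow=5 fast=12: a[fast]=0, fast++
slow=5 fast=13: a[fast]=0, fast++
slow=5 fast=14: a[fast]=0, fast++
slow=5 fast=15: a[fast]=0, fast++
slow=5 fast=16: a[fast]=0, fast++
slow=5 fast=17: a[fast]=0, fast++
slow=5 fast=18: a[fast]=8≠0 swap→a[5]=8, slow++,fast++
slow=6 fast=19: a[fast]=0, fast++

[2, 7, 2, 7, 8, 0, 0, 0, 0, 0, 0, 0, 0, 0, 0, 0, 0, 0, 0]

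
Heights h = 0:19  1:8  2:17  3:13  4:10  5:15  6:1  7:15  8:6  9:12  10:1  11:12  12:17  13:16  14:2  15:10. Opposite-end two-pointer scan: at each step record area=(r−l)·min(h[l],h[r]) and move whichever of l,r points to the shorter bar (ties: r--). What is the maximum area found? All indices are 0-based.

[0,15] min(19,10)*15=150 best=150 * → r--
[0,14] min(19,2)*14=28 best=150 → r--
[0,13] min(19,16)*13=208 best=208 * → r--
[0,12] min(19,17)*12=204 best=208 → r--
[0,11] min(19,12)*11=132 best=208 → r--
[0,10] min(19,1)*10=10 best=208 → r--
[0,9] min(19,12)*9=108 best=208 → r--
[0,8] min(19,6)*8=48 best=208 → r--
[0,7] min(19,15)*7=105 best=208 → r--
[0,6] min(19,1)*6=6 best=208 → r--
[0,5] min(19,15)*5=75 best=208 → r--
[0,4] min(19,10)*4=40 best=208 → r--
[0,3] min(19,13)*3=39 best=208 → r--
[0,2] min(19,17)*2=34 best=208 → r--
[0,1] min(19,8)*1=8 best=208 → r--

max area = 208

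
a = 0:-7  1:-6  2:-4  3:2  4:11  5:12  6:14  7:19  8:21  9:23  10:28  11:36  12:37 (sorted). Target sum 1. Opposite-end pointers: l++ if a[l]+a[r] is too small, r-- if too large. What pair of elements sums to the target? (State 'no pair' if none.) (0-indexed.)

[0,12] -7+37=30 >1 → r--
[0,11] -7+36=29 >1 → r--
[0,10] -7+28=21 >1 → r--
[0,9] -7+23=16 >1 → r--
[0,8] -7+21=14 >1 → r--
[0,7] -7+19=12 >1 → r--
[0,6] -7+14=7 >1 → r--
[0,5] -7+12=5 >1 → r--
[0,4] -7+11=4 >1 → r--
[0,3] -7+2=-5 <1 → l++
[1,3] -6+2=-4 <1 → l++
[2,3] -4+2=-2 <1 → l++

no pair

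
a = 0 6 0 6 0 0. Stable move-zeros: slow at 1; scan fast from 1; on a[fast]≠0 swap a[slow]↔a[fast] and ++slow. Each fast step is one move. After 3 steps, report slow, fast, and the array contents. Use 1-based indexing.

slow=1 fast=1: a[fast]=0, fast++
slow=1 fast=2: a[fast]=6≠0 swap→a[1]=6, slow++,fast++
slow=2 fast=3: a[fast]=0, fast++

slow=2, fast=4, a=[6, 0, 0, 6, 0, 0]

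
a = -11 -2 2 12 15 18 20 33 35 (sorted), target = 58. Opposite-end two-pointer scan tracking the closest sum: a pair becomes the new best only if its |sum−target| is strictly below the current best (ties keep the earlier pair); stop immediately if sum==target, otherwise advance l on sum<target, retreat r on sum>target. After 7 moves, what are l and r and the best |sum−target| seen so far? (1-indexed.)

l=8, r=9, best |Δ|=3

l=1 r=9: -11+35=24 d=34 *, l++
l=2 r=9: -2+35=33 d=25 *, l++
l=3 r=9: 2+35=37 d=21 *, l++
l=4 r=9: 12+35=47 d=11 *, l++
l=5 r=9: 15+35=50 d=8 *, l++
l=6 r=9: 18+35=53 d=5 *, l++
l=7 r=9: 20+35=55 d=3 *, l++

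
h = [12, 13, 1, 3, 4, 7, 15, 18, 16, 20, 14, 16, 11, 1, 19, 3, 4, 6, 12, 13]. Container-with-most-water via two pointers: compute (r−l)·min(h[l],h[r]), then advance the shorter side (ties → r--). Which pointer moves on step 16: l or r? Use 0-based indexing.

[0,19] min(12,13)*19=228 best=228 * → l++
[1,19] min(13,13)*18=234 best=234 * → r--
[1,18] min(13,12)*17=204 best=234 → r--
[1,17] min(13,6)*16=96 best=234 → r--
[1,16] min(13,4)*15=60 best=234 → r--
[1,15] min(13,3)*14=42 best=234 → r--
[1,14] min(13,19)*13=169 best=234 → l++
[2,14] min(1,19)*12=12 best=234 → l++
[3,14] min(3,19)*11=33 best=234 → l++
[4,14] min(4,19)*10=40 best=234 → l++
[5,14] min(7,19)*9=63 best=234 → l++
[6,14] min(15,19)*8=120 best=234 → l++
[7,14] min(18,19)*7=126 best=234 → l++
[8,14] min(16,19)*6=96 best=234 → l++
[9,14] min(20,19)*5=95 best=234 → r--
[9,13] min(20,1)*4=4 best=234 → r--

r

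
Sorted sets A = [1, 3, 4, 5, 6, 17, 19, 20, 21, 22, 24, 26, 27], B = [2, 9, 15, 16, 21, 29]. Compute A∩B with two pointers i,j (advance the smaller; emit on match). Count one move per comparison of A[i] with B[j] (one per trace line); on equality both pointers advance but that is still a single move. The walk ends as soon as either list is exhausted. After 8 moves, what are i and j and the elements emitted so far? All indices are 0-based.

[i=0,j=0] 1<2 → i++
[i=1,j=0] 3>2 → j++
[i=1,j=1] 3<9 → i++
[i=2,j=1] 4<9 → i++
[i=3,j=1] 5<9 → i++
[i=4,j=1] 6<9 → i++
[i=5,j=1] 17>9 → j++
[i=5,j=2] 17>15 → j++

i=5, j=3, emitted=[]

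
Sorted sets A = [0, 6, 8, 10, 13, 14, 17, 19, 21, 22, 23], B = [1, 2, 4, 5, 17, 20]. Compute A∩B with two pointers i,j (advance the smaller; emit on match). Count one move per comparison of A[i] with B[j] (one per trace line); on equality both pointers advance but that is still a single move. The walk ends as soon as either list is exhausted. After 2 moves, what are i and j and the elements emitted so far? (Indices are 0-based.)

i=1, j=1, emitted=[]

i=0 j=0: 0<1, i++
i=1 j=0: 6>1, j++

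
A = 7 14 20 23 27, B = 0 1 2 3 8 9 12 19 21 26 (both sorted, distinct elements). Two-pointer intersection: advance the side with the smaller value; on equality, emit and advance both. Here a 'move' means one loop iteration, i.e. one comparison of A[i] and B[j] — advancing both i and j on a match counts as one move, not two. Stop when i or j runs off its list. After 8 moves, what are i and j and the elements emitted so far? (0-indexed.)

i=1, j=7, emitted=[]

[i=0,j=0] 7>0 → j++
[i=0,j=1] 7>1 → j++
[i=0,j=2] 7>2 → j++
[i=0,j=3] 7>3 → j++
[i=0,j=4] 7<8 → i++
[i=1,j=4] 14>8 → j++
[i=1,j=5] 14>9 → j++
[i=1,j=6] 14>12 → j++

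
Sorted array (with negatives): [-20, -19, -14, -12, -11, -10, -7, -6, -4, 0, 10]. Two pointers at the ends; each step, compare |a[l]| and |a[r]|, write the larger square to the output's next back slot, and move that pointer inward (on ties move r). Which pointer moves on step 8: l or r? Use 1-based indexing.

l=1 r=11: |-20|>|10| out[11]=400, l++
l=2 r=11: |-19|>|10| out[10]=361, l++
l=3 r=11: |-14|>|10| out[9]=196, l++
l=4 r=11: |-12|>|10| out[8]=144, l++
l=5 r=11: |-11|>|10| out[7]=121, l++
l=6 r=11: |-10|<=|10| out[6]=100, r--
l=6 r=10: |-10|>|0| out[5]=100, l++
l=7 r=10: |-7|>|0| out[4]=49, l++

l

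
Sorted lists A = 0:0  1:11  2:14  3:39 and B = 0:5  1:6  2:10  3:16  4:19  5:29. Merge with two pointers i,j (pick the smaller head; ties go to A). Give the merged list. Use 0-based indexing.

[0, 5, 6, 10, 11, 14, 16, 19, 29, 39]

[i=0,j=0] A[i]=0<=B[j]=5 take 0 → i++
[i=1,j=0] A[i]=11>B[j]=5 take 5 → j++
[i=1,j=1] A[i]=11>B[j]=6 take 6 → j++
[i=1,j=2] A[i]=11>B[j]=10 take 10 → j++
[i=1,j=3] A[i]=11<=B[j]=16 take 11 → i++
[i=2,j=3] A[i]=14<=B[j]=16 take 14 → i++
[i=3,j=3] A[i]=39>B[j]=16 take 16 → j++
[i=3,j=4] A[i]=39>B[j]=19 take 19 → j++
[i=3,j=5] A[i]=39>B[j]=29 take 29 → j++
[i=3,j=6] B done, take A[i]=39 → i++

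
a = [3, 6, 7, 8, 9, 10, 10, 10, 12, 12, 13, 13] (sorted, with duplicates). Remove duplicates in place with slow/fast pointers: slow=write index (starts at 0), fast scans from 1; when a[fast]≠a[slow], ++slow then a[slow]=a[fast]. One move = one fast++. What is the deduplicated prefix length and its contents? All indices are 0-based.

length 8; prefix = [3, 6, 7, 8, 9, 10, 12, 13]

(s=0,f=1) a[fast]=6≠a[slow]=3 write a[1]=6 → slow++,fast++
(s=1,f=2) a[fast]=7≠a[slow]=6 write a[2]=7 → slow++,fast++
(s=2,f=3) a[fast]=8≠a[slow]=7 write a[3]=8 → slow++,fast++
(s=3,f=4) a[fast]=9≠a[slow]=8 write a[4]=9 → slow++,fast++
(s=4,f=5) a[fast]=10≠a[slow]=9 write a[5]=10 → slow++,fast++
(s=5,f=6) a[fast]=10=a[slow] dup → fast++
(s=5,f=7) a[fast]=10=a[slow] dup → fast++
(s=5,f=8) a[fast]=12≠a[slow]=10 write a[6]=12 → slow++,fast++
(s=6,f=9) a[fast]=12=a[slow] dup → fast++
(s=6,f=10) a[fast]=13≠a[slow]=12 write a[7]=13 → slow++,fast++
(s=7,f=11) a[fast]=13=a[slow] dup → fast++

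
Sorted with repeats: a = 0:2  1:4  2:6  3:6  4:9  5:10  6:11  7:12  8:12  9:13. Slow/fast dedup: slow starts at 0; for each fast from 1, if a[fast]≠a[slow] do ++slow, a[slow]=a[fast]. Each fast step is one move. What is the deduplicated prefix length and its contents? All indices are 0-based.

slow=0 fast=1: a[fast]=4≠a[slow]=2 write a[1]=4, slow++,fast++
slow=1 fast=2: a[fast]=6≠a[slow]=4 write a[2]=6, slow++,fast++
slow=2 fast=3: a[fast]=6=a[slow] dup, fast++
slow=2 fast=4: a[fast]=9≠a[slow]=6 write a[3]=9, slow++,fast++
slow=3 fast=5: a[fast]=10≠a[slow]=9 write a[4]=10, slow++,fast++
slow=4 fast=6: a[fast]=11≠a[slow]=10 write a[5]=11, slow++,fast++
slow=5 fast=7: a[fast]=12≠a[slow]=11 write a[6]=12, slow++,fast++
slow=6 fast=8: a[fast]=12=a[slow] dup, fast++
slow=6 fast=9: a[fast]=13≠a[slow]=12 write a[7]=13, slow++,fast++

length 8; prefix = [2, 4, 6, 9, 10, 11, 12, 13]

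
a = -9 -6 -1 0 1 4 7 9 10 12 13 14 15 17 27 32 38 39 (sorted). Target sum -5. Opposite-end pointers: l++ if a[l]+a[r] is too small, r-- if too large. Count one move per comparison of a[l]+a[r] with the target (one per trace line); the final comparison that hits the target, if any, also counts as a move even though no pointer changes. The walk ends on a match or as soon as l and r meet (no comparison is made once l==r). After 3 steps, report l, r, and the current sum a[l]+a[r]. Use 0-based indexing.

[0,17] -9+39=30 >-5 → r--
[0,16] -9+38=29 >-5 → r--
[0,15] -9+32=23 >-5 → r--

l=0, r=14, sum=18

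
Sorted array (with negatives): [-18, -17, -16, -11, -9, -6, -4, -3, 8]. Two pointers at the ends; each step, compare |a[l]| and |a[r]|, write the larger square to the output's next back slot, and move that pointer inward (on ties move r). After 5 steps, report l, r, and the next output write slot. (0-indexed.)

l=5, r=8, next write slot=3

l=0 r=8: |-18|>|8| out[8]=324, l++
l=1 r=8: |-17|>|8| out[7]=289, l++
l=2 r=8: |-16|>|8| out[6]=256, l++
l=3 r=8: |-11|>|8| out[5]=121, l++
l=4 r=8: |-9|>|8| out[4]=81, l++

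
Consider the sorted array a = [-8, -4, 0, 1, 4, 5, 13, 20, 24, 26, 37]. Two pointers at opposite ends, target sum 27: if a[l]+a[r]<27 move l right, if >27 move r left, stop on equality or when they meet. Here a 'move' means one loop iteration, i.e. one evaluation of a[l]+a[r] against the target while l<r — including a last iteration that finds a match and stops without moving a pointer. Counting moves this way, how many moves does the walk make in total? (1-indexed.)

l=1 r=11: -8+37=29 >27, r--
l=1 r=10: -8+26=18 <27, l++
l=2 r=10: -4+26=22 <27, l++
l=3 r=10: 0+26=26 <27, l++
l=4 r=10: 1+26=27, found

5 moves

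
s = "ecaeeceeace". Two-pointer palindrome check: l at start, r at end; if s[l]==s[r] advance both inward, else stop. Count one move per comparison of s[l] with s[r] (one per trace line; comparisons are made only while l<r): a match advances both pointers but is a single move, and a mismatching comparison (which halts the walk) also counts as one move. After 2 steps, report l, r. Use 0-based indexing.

[0,10] 'e'=='e' → l++,r--
[1,9] 'c'=='c' → l++,r--

l=2, r=8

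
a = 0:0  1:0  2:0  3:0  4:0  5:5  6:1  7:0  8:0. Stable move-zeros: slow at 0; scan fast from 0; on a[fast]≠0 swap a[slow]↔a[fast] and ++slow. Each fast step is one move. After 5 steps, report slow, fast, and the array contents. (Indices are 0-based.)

slow=0, fast=5, a=[0, 0, 0, 0, 0, 5, 1, 0, 0]

(s=0,f=0) a[fast]=0 → fast++
(s=0,f=1) a[fast]=0 → fast++
(s=0,f=2) a[fast]=0 → fast++
(s=0,f=3) a[fast]=0 → fast++
(s=0,f=4) a[fast]=0 → fast++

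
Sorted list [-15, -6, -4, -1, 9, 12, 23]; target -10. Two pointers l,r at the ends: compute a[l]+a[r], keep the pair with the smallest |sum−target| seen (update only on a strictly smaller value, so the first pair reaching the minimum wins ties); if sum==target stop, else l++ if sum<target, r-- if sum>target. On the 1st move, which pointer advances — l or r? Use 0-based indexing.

l=0 r=6: -15+23=8 d=18 *, r--

r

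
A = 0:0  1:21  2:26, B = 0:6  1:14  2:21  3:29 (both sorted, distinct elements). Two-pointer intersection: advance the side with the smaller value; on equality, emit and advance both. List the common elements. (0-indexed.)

i=0 j=0: 0<6, i++
i=1 j=0: 21>6, j++
i=1 j=1: 21>14, j++
i=1 j=2: 21==21 emit, i++,j++
i=2 j=3: 26<29, i++

intersection = [21]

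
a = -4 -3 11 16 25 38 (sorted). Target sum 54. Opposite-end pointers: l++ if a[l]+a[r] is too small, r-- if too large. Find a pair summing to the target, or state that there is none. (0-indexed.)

[0,5] -4+38=34 <54 → l++
[1,5] -3+38=35 <54 → l++
[2,5] 11+38=49 <54 → l++
[3,5] 16+38=54 → found

(16, 38)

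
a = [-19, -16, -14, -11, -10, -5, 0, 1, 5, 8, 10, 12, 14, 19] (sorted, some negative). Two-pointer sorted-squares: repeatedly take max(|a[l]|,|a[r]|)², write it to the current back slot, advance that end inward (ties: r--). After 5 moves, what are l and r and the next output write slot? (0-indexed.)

l=3, r=11, next write slot=8

[0,13] |-19|<=|19| out[13]=361 → r--
[0,12] |-19|>|14| out[12]=361 → l++
[1,12] |-16|>|14| out[11]=256 → l++
[2,12] |-14|<=|14| out[10]=196 → r--
[2,11] |-14|>|12| out[9]=196 → l++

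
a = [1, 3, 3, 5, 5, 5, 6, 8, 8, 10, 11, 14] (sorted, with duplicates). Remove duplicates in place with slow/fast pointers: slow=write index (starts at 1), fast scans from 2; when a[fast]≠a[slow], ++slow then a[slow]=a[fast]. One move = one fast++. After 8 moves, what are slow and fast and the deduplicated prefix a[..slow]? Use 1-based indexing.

slow=5, fast=10, prefix=[1, 3, 5, 6, 8]

(s=1,f=2) a[fast]=3≠a[slow]=1 write a[2]=3 → slow++,fast++
(s=2,f=3) a[fast]=3=a[slow] dup → fast++
(s=2,f=4) a[fast]=5≠a[slow]=3 write a[3]=5 → slow++,fast++
(s=3,f=5) a[fast]=5=a[slow] dup → fast++
(s=3,f=6) a[fast]=5=a[slow] dup → fast++
(s=3,f=7) a[fast]=6≠a[slow]=5 write a[4]=6 → slow++,fast++
(s=4,f=8) a[fast]=8≠a[slow]=6 write a[5]=8 → slow++,fast++
(s=5,f=9) a[fast]=8=a[slow] dup → fast++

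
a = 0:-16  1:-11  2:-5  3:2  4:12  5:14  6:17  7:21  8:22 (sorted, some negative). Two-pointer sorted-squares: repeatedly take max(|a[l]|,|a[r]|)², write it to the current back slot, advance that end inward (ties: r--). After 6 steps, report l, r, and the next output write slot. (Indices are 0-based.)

l=1, r=3, next write slot=2

l=0 r=8: |-16|<=|22| out[8]=484, r--
l=0 r=7: |-16|<=|21| out[7]=441, r--
l=0 r=6: |-16|<=|17| out[6]=289, r--
l=0 r=5: |-16|>|14| out[5]=256, l++
l=1 r=5: |-11|<=|14| out[4]=196, r--
l=1 r=4: |-11|<=|12| out[3]=144, r--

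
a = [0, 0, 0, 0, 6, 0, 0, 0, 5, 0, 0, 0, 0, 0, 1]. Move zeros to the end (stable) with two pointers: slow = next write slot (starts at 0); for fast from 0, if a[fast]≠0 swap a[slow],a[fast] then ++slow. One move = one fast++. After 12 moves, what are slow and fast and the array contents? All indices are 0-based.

slow=0 fast=0: a[fast]=0, fast++
slow=0 fast=1: a[fast]=0, fast++
slow=0 fast=2: a[fast]=0, fast++
slow=0 fast=3: a[fast]=0, fast++
slow=0 fast=4: a[fast]=6≠0 swap→a[0]=6, slow++,fast++
slow=1 fast=5: a[fast]=0, fast++
slow=1 fast=6: a[fast]=0, fast++
slow=1 fast=7: a[fast]=0, fast++
slow=1 fast=8: a[fast]=5≠0 swap→a[1]=5, slow++,fast++
slow=2 fast=9: a[fast]=0, fast++
slow=2 fast=10: a[fast]=0, fast++
slow=2 fast=11: a[fast]=0, fast++

slow=2, fast=12, a=[6, 5, 0, 0, 0, 0, 0, 0, 0, 0, 0, 0, 0, 0, 1]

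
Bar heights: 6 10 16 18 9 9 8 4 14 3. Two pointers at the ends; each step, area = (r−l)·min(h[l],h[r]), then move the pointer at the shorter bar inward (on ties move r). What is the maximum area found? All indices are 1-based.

l=1 r=10: min(6,3)*9=27 best=27 *, r--
l=1 r=9: min(6,14)*8=48 best=48 *, l++
l=2 r=9: min(10,14)*7=70 best=70 *, l++
l=3 r=9: min(16,14)*6=84 best=84 *, r--
l=3 r=8: min(16,4)*5=20 best=84, r--
l=3 r=7: min(16,8)*4=32 best=84, r--
l=3 r=6: min(16,9)*3=27 best=84, r--
l=3 r=5: min(16,9)*2=18 best=84, r--
l=3 r=4: min(16,18)*1=16 best=84, l++

max area = 84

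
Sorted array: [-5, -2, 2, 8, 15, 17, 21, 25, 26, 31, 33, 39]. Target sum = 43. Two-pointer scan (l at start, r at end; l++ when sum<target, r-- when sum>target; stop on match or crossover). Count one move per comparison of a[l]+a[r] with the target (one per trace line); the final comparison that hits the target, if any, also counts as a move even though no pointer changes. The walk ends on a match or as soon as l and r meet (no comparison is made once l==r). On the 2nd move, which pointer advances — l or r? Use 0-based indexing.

l=0 r=11: -5+39=34 <43, l++
l=1 r=11: -2+39=37 <43, l++

l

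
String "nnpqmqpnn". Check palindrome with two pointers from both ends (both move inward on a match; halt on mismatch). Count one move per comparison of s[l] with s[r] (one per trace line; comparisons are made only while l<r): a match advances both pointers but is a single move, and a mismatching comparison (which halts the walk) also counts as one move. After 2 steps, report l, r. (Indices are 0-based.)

l=0 r=8: 'n'=='n', l++,r--
l=1 r=7: 'n'=='n', l++,r--

l=2, r=6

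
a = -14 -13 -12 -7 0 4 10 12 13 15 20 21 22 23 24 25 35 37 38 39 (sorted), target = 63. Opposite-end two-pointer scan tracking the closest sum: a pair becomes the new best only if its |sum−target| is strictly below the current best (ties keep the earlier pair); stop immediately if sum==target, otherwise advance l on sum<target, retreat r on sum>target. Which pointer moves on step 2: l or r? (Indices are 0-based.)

[0,19] -14+39=25 d=38 * → l++
[1,19] -13+39=26 d=37 * → l++

l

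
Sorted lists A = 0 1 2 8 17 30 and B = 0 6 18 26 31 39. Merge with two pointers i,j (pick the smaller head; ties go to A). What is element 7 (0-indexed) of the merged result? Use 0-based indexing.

merged[7] = 18

i=0 j=0: A[i]=0<=B[j]=0 take 0, i++
i=1 j=0: A[i]=1>B[j]=0 take 0, j++
i=1 j=1: A[i]=1<=B[j]=6 take 1, i++
i=2 j=1: A[i]=2<=B[j]=6 take 2, i++
i=3 j=1: A[i]=8>B[j]=6 take 6, j++
i=3 j=2: A[i]=8<=B[j]=18 take 8, i++
i=4 j=2: A[i]=17<=B[j]=18 take 17, i++
i=5 j=2: A[i]=30>B[j]=18 take 18, j++
i=5 j=3: A[i]=30>B[j]=26 take 26, j++
i=5 j=4: A[i]=30<=B[j]=31 take 30, i++
i=6 j=4: A done, take B[j]=31, j++
i=6 j=5: A done, take B[j]=39, j++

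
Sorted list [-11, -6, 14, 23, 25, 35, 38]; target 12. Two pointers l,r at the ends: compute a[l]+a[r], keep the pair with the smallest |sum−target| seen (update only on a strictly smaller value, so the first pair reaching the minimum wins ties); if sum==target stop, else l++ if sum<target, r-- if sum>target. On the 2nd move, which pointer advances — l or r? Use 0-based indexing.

[0,6] -11+38=27 d=15 * → r--
[0,5] -11+35=24 d=12 * → r--

r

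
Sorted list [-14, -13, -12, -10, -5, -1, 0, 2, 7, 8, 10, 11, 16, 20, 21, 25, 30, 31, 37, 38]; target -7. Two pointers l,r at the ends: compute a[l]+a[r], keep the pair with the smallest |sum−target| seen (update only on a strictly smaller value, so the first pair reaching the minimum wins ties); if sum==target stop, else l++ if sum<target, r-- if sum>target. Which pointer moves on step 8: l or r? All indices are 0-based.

r

l=0 r=19: -14+38=24 d=31 *, r--
l=0 r=18: -14+37=23 d=30 *, r--
l=0 r=17: -14+31=17 d=24 *, r--
l=0 r=16: -14+30=16 d=23 *, r--
l=0 r=15: -14+25=11 d=18 *, r--
l=0 r=14: -14+21=7 d=14 *, r--
l=0 r=13: -14+20=6 d=13 *, r--
l=0 r=12: -14+16=2 d=9 *, r--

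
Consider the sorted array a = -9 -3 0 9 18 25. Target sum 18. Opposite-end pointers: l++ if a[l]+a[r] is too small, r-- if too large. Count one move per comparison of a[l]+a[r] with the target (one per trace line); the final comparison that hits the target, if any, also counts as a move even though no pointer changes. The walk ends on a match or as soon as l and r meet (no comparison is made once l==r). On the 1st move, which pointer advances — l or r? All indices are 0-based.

l=0 r=5: -9+25=16 <18, l++

l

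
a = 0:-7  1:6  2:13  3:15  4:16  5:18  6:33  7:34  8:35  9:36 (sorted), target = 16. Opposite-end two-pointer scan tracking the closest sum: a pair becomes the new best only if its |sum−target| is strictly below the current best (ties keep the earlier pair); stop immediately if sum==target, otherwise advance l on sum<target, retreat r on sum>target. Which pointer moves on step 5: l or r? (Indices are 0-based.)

l

[0,9] -7+36=29 d=13 * → r--
[0,8] -7+35=28 d=12 * → r--
[0,7] -7+34=27 d=11 * → r--
[0,6] -7+33=26 d=10 * → r--
[0,5] -7+18=11 d=5 * → l++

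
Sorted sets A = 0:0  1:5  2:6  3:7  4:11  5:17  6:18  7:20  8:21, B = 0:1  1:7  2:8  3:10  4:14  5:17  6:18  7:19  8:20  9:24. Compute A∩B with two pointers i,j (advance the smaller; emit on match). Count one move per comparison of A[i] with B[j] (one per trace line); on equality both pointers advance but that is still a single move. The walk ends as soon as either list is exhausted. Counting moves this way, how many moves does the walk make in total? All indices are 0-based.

i=0 j=0: 0<1, i++
i=1 j=0: 5>1, j++
i=1 j=1: 5<7, i++
i=2 j=1: 6<7, i++
i=3 j=1: 7==7 emit, i++,j++
i=4 j=2: 11>8, j++
i=4 j=3: 11>10, j++
i=4 j=4: 11<14, i++
i=5 j=4: 17>14, j++
i=5 j=5: 17==17 emit, i++,j++
i=6 j=6: 18==18 emit, i++,j++
i=7 j=7: 20>19, j++
i=7 j=8: 20==20 emit, i++,j++
i=8 j=9: 21<24, i++

14 moves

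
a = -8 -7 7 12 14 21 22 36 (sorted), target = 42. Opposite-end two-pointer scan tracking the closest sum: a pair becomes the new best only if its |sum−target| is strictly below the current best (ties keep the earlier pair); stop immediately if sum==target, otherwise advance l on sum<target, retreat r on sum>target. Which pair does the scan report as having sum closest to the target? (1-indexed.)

pair (7, 36) with sum 43 (|Δ|=1)

[1,8] -8+36=28 d=14 * → l++
[2,8] -7+36=29 d=13 * → l++
[3,8] 7+36=43 d=1 * → r--
[3,7] 7+22=29 d=13 → l++
[4,7] 12+22=34 d=8 → l++
[5,7] 14+22=36 d=6 → l++
[6,7] 21+22=43 d=1 → r--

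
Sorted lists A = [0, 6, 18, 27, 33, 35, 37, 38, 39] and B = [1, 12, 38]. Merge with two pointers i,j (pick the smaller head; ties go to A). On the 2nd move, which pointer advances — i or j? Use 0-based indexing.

[i=0,j=0] A[i]=0<=B[j]=1 take 0 → i++
[i=1,j=0] A[i]=6>B[j]=1 take 1 → j++

j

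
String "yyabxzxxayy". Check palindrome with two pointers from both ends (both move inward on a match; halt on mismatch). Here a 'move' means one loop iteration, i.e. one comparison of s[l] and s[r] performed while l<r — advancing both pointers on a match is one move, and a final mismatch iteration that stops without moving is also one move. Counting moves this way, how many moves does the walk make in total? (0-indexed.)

4 moves

l=0 r=10: 'y'=='y', l++,r--
l=1 r=9: 'y'=='y', l++,r--
l=2 r=8: 'a'=='a', l++,r--
l=3 r=7: 'b'!='x', stop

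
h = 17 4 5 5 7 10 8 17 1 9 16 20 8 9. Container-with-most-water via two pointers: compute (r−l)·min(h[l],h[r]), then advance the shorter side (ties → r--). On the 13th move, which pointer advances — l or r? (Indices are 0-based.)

l=0 r=13: min(17,9)*13=117 best=117 *, r--
l=0 r=12: min(17,8)*12=96 best=117, r--
l=0 r=11: min(17,20)*11=187 best=187 *, l++
l=1 r=11: min(4,20)*10=40 best=187, l++
l=2 r=11: min(5,20)*9=45 best=187, l++
l=3 r=11: min(5,20)*8=40 best=187, l++
l=4 r=11: min(7,20)*7=49 best=187, l++
l=5 r=11: min(10,20)*6=60 best=187, l++
l=6 r=11: min(8,20)*5=40 best=187, l++
l=7 r=11: min(17,20)*4=68 best=187, l++
l=8 r=11: min(1,20)*3=3 best=187, l++
l=9 r=11: min(9,20)*2=18 best=187, l++
l=10 r=11: min(16,20)*1=16 best=187, l++

l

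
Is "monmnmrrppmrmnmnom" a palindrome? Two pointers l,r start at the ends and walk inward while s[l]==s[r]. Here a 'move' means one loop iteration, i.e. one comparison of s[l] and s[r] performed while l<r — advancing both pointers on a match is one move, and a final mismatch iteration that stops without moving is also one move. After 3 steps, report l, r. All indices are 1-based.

l=4, r=15

l=1 r=18: 'm'=='m', l++,r--
l=2 r=17: 'o'=='o', l++,r--
l=3 r=16: 'n'=='n', l++,r--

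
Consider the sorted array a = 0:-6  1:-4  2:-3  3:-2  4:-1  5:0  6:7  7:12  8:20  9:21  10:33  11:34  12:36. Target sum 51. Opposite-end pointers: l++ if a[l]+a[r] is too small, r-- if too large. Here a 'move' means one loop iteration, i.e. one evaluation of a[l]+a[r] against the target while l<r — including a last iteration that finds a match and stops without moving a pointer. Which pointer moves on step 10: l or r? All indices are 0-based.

[0,12] -6+36=30 <51 → l++
[1,12] -4+36=32 <51 → l++
[2,12] -3+36=33 <51 → l++
[3,12] -2+36=34 <51 → l++
[4,12] -1+36=35 <51 → l++
[5,12] 0+36=36 <51 → l++
[6,12] 7+36=43 <51 → l++
[7,12] 12+36=48 <51 → l++
[8,12] 20+36=56 >51 → r--
[8,11] 20+34=54 >51 → r--

r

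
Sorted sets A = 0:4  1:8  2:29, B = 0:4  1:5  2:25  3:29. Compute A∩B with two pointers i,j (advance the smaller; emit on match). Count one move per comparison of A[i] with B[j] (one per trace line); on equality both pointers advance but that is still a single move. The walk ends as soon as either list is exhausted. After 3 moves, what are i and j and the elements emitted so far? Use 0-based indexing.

[i=0,j=0] 4==4 emit → i++,j++
[i=1,j=1] 8>5 → j++
[i=1,j=2] 8<25 → i++

i=2, j=2, emitted=[4]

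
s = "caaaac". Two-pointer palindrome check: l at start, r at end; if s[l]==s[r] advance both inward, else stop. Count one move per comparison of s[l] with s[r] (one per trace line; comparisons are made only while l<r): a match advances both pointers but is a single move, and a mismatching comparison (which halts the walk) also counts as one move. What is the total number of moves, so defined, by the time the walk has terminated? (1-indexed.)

3 moves

[1,6] 'c'=='c' → l++,r--
[2,5] 'a'=='a' → l++,r--
[3,4] 'a'=='a' → l++,r--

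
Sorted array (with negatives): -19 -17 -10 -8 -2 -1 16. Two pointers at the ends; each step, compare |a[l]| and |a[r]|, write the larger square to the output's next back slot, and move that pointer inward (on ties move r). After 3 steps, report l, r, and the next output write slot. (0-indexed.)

l=2, r=5, next write slot=3

[0,6] |-19|>|16| out[6]=361 → l++
[1,6] |-17|>|16| out[5]=289 → l++
[2,6] |-10|<=|16| out[4]=256 → r--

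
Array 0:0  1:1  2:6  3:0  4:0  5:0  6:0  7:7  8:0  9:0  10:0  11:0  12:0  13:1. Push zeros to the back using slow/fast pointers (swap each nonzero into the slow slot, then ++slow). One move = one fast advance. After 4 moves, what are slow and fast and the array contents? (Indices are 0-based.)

slow=2, fast=4, a=[1, 6, 0, 0, 0, 0, 0, 7, 0, 0, 0, 0, 0, 1]

slow=0 fast=0: a[fast]=0, fast++
slow=0 fast=1: a[fast]=1≠0 swap→a[0]=1, slow++,fast++
slow=1 fast=2: a[fast]=6≠0 swap→a[1]=6, slow++,fast++
slow=2 fast=3: a[fast]=0, fast++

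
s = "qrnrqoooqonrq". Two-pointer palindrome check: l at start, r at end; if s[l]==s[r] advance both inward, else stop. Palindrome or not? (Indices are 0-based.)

[0,12] 'q'=='q' → l++,r--
[1,11] 'r'=='r' → l++,r--
[2,10] 'n'=='n' → l++,r--
[3,9] 'r'!='o' → stop

not a palindrome (mismatch at 3,9)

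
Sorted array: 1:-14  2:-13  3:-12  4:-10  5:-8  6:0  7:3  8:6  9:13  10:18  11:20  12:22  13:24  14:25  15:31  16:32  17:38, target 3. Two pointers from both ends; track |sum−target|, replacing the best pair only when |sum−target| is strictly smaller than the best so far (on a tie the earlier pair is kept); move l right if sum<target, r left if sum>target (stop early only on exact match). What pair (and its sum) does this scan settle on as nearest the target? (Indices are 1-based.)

l=1 r=17: -14+38=24 d=21 *, r--
l=1 r=16: -14+32=18 d=15 *, r--
l=1 r=15: -14+31=17 d=14 *, r--
l=1 r=14: -14+25=11 d=8 *, r--
l=1 r=13: -14+24=10 d=7 *, r--
l=1 r=12: -14+22=8 d=5 *, r--
l=1 r=11: -14+20=6 d=3 *, r--
l=1 r=10: -14+18=4 d=1 *, r--
l=1 r=9: -14+13=-1 d=4, l++
l=2 r=9: -13+13=0 d=3, l++
l=3 r=9: -12+13=1 d=2, l++
l=4 r=9: -10+13=3 d=0 *, stop

pair (-10, 13) with sum 3 (|Δ|=0)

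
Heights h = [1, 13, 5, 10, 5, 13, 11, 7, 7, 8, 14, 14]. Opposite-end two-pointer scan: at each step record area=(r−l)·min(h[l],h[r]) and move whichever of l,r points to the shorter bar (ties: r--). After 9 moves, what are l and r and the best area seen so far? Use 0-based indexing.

l=9, r=11, best area=130

l=0 r=11: min(1,14)*11=11 best=11 *, l++
l=1 r=11: min(13,14)*10=130 best=130 *, l++
l=2 r=11: min(5,14)*9=45 best=130, l++
l=3 r=11: min(10,14)*8=80 best=130, l++
l=4 r=11: min(5,14)*7=35 best=130, l++
l=5 r=11: min(13,14)*6=78 best=130, l++
l=6 r=11: min(11,14)*5=55 best=130, l++
l=7 r=11: min(7,14)*4=28 best=130, l++
l=8 r=11: min(7,14)*3=21 best=130, l++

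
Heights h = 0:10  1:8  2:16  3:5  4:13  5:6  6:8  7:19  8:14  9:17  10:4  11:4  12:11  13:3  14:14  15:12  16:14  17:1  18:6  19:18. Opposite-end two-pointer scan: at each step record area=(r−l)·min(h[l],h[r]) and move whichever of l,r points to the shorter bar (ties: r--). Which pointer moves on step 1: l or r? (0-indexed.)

[0,19] min(10,18)*19=190 best=190 * → l++

l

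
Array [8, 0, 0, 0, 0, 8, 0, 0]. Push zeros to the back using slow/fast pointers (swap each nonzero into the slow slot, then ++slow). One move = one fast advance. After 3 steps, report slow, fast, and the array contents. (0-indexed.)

slow=1, fast=3, a=[8, 0, 0, 0, 0, 8, 0, 0]

(s=0,f=0) a[fast]=8≠0 swap→a[0]=8 → slow++,fast++
(s=1,f=1) a[fast]=0 → fast++
(s=1,f=2) a[fast]=0 → fast++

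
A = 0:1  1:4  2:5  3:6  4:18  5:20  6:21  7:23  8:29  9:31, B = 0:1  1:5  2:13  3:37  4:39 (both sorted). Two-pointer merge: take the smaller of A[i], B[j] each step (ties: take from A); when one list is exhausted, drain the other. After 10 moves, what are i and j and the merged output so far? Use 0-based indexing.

i=7, j=3, merged so far=[1, 1, 4, 5, 5, 6, 13, 18, 20, 21]

[i=0,j=0] A[i]=1<=B[j]=1 take 1 → i++
[i=1,j=0] A[i]=4>B[j]=1 take 1 → j++
[i=1,j=1] A[i]=4<=B[j]=5 take 4 → i++
[i=2,j=1] A[i]=5<=B[j]=5 take 5 → i++
[i=3,j=1] A[i]=6>B[j]=5 take 5 → j++
[i=3,j=2] A[i]=6<=B[j]=13 take 6 → i++
[i=4,j=2] A[i]=18>B[j]=13 take 13 → j++
[i=4,j=3] A[i]=18<=B[j]=37 take 18 → i++
[i=5,j=3] A[i]=20<=B[j]=37 take 20 → i++
[i=6,j=3] A[i]=21<=B[j]=37 take 21 → i++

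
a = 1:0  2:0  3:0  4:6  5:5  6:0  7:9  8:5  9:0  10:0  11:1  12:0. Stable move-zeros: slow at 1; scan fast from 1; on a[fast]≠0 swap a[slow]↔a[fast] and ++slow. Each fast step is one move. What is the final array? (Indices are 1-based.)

slow=1 fast=1: a[fast]=0, fast++
slow=1 fast=2: a[fast]=0, fast++
slow=1 fast=3: a[fast]=0, fast++
slow=1 fast=4: a[fast]=6≠0 swap→a[1]=6, slow++,fast++
slow=2 fast=5: a[fast]=5≠0 swap→a[2]=5, slow++,fast++
slow=3 fast=6: a[fast]=0, fast++
slow=3 fast=7: a[fast]=9≠0 swap→a[3]=9, slow++,fast++
slow=4 fast=8: a[fast]=5≠0 swap→a[4]=5, slow++,fast++
slow=5 fast=9: a[fast]=0, fast++
slow=5 fast=10: a[fast]=0, fast++
slow=5 fast=11: a[fast]=1≠0 swap→a[5]=1, slow++,fast++
slow=6 fast=12: a[fast]=0, fast++

[6, 5, 9, 5, 1, 0, 0, 0, 0, 0, 0, 0]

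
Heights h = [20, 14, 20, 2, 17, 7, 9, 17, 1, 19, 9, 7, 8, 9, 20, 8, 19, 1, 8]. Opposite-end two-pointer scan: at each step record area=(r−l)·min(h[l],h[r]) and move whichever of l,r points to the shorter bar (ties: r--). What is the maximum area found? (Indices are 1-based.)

[1,19] min(20,8)*18=144 best=144 * → r--
[1,18] min(20,1)*17=17 best=144 → r--
[1,17] min(20,19)*16=304 best=304 * → r--
[1,16] min(20,8)*15=120 best=304 → r--
[1,15] min(20,20)*14=280 best=304 → r--
[1,14] min(20,9)*13=117 best=304 → r--
[1,13] min(20,8)*12=96 best=304 → r--
[1,12] min(20,7)*11=77 best=304 → r--
[1,11] min(20,9)*10=90 best=304 → r--
[1,10] min(20,19)*9=171 best=304 → r--
[1,9] min(20,1)*8=8 best=304 → r--
[1,8] min(20,17)*7=119 best=304 → r--
[1,7] min(20,9)*6=54 best=304 → r--
[1,6] min(20,7)*5=35 best=304 → r--
[1,5] min(20,17)*4=68 best=304 → r--
[1,4] min(20,2)*3=6 best=304 → r--
[1,3] min(20,20)*2=40 best=304 → r--
[1,2] min(20,14)*1=14 best=304 → r--

max area = 304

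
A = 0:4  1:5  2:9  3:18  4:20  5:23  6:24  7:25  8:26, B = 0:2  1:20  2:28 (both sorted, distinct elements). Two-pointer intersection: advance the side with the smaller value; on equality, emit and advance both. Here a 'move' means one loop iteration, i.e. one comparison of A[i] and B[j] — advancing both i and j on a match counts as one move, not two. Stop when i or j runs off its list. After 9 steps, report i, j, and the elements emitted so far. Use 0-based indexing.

i=8, j=2, emitted=[20]

[i=0,j=0] 4>2 → j++
[i=0,j=1] 4<20 → i++
[i=1,j=1] 5<20 → i++
[i=2,j=1] 9<20 → i++
[i=3,j=1] 18<20 → i++
[i=4,j=1] 20==20 emit → i++,j++
[i=5,j=2] 23<28 → i++
[i=6,j=2] 24<28 → i++
[i=7,j=2] 25<28 → i++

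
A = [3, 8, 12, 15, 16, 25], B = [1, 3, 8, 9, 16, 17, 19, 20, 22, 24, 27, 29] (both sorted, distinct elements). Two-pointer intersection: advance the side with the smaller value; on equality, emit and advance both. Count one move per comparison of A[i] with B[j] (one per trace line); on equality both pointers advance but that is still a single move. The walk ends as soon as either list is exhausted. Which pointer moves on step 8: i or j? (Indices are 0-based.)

j

[i=0,j=0] 3>1 → j++
[i=0,j=1] 3==3 emit → i++,j++
[i=1,j=2] 8==8 emit → i++,j++
[i=2,j=3] 12>9 → j++
[i=2,j=4] 12<16 → i++
[i=3,j=4] 15<16 → i++
[i=4,j=4] 16==16 emit → i++,j++
[i=5,j=5] 25>17 → j++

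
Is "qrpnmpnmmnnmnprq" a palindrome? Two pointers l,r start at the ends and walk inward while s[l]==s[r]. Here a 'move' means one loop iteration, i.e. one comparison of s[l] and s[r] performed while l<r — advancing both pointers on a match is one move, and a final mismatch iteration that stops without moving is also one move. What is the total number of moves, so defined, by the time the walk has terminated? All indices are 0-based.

l=0 r=15: 'q'=='q', l++,r--
l=1 r=14: 'r'=='r', l++,r--
l=2 r=13: 'p'=='p', l++,r--
l=3 r=12: 'n'=='n', l++,r--
l=4 r=11: 'm'=='m', l++,r--
l=5 r=10: 'p'!='n', stop

6 moves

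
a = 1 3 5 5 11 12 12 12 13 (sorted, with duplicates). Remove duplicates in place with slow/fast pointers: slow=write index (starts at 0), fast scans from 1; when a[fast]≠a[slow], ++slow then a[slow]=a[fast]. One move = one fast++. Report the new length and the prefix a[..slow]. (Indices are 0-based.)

slow=0 fast=1: a[fast]=3≠a[slow]=1 write a[1]=3, slow++,fast++
slow=1 fast=2: a[fast]=5≠a[slow]=3 write a[2]=5, slow++,fast++
slow=2 fast=3: a[fast]=5=a[slow] dup, fast++
slow=2 fast=4: a[fast]=11≠a[slow]=5 write a[3]=11, slow++,fast++
slow=3 fast=5: a[fast]=12≠a[slow]=11 write a[4]=12, slow++,fast++
slow=4 fast=6: a[fast]=12=a[slow] dup, fast++
slow=4 fast=7: a[fast]=12=a[slow] dup, fast++
slow=4 fast=8: a[fast]=13≠a[slow]=12 write a[5]=13, slow++,fast++

length 6; prefix = [1, 3, 5, 11, 12, 13]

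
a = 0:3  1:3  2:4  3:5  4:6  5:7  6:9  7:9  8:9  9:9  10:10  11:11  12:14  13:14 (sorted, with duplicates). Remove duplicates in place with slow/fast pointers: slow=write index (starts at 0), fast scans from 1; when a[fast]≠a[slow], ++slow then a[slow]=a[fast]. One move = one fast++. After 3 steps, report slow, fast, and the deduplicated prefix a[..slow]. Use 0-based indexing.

(s=0,f=1) a[fast]=3=a[slow] dup → fast++
(s=0,f=2) a[fast]=4≠a[slow]=3 write a[1]=4 → slow++,fast++
(s=1,f=3) a[fast]=5≠a[slow]=4 write a[2]=5 → slow++,fast++

slow=2, fast=4, prefix=[3, 4, 5]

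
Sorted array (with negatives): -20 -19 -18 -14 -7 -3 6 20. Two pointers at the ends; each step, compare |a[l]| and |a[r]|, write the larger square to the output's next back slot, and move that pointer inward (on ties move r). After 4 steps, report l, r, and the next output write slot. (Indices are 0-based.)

l=3, r=6, next write slot=3

l=0 r=7: |-20|<=|20| out[7]=400, r--
l=0 r=6: |-20|>|6| out[6]=400, l++
l=1 r=6: |-19|>|6| out[5]=361, l++
l=2 r=6: |-18|>|6| out[4]=324, l++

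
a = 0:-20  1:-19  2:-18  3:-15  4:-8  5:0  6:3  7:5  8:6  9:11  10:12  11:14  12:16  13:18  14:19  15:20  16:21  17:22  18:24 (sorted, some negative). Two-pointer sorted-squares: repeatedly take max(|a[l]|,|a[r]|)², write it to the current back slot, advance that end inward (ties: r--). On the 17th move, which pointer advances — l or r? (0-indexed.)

[0,18] |-20|<=|24| out[18]=576 → r--
[0,17] |-20|<=|22| out[17]=484 → r--
[0,16] |-20|<=|21| out[16]=441 → r--
[0,15] |-20|<=|20| out[15]=400 → r--
[0,14] |-20|>|19| out[14]=400 → l++
[1,14] |-19|<=|19| out[13]=361 → r--
[1,13] |-19|>|18| out[12]=361 → l++
[2,13] |-18|<=|18| out[11]=324 → r--
[2,12] |-18|>|16| out[10]=324 → l++
[3,12] |-15|<=|16| out[9]=256 → r--
[3,11] |-15|>|14| out[8]=225 → l++
[4,11] |-8|<=|14| out[7]=196 → r--
[4,10] |-8|<=|12| out[6]=144 → r--
[4,9] |-8|<=|11| out[5]=121 → r--
[4,8] |-8|>|6| out[4]=64 → l++
[5,8] |0|<=|6| out[3]=36 → r--
[5,7] |0|<=|5| out[2]=25 → r--

r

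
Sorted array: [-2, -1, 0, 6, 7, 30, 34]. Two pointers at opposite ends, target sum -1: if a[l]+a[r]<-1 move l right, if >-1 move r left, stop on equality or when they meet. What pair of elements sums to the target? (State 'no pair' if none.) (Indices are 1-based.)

[1,7] -2+34=32 >-1 → r--
[1,6] -2+30=28 >-1 → r--
[1,5] -2+7=5 >-1 → r--
[1,4] -2+6=4 >-1 → r--
[1,3] -2+0=-2 <-1 → l++
[2,3] -1+0=-1 → found

(-1, 0)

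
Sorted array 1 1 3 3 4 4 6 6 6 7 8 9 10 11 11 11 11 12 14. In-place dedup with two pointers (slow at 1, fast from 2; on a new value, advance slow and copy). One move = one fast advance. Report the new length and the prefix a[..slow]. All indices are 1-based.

length 11; prefix = [1, 3, 4, 6, 7, 8, 9, 10, 11, 12, 14]

(s=1,f=2) a[fast]=1=a[slow] dup → fast++
(s=1,f=3) a[fast]=3≠a[slow]=1 write a[2]=3 → slow++,fast++
(s=2,f=4) a[fast]=3=a[slow] dup → fast++
(s=2,f=5) a[fast]=4≠a[slow]=3 write a[3]=4 → slow++,fast++
(s=3,f=6) a[fast]=4=a[slow] dup → fast++
(s=3,f=7) a[fast]=6≠a[slow]=4 write a[4]=6 → slow++,fast++
(s=4,f=8) a[fast]=6=a[slow] dup → fast++
(s=4,f=9) a[fast]=6=a[slow] dup → fast++
(s=4,f=10) a[fast]=7≠a[slow]=6 write a[5]=7 → slow++,fast++
(s=5,f=11) a[fast]=8≠a[slow]=7 write a[6]=8 → slow++,fast++
(s=6,f=12) a[fast]=9≠a[slow]=8 write a[7]=9 → slow++,fast++
(s=7,f=13) a[fast]=10≠a[slow]=9 write a[8]=10 → slow++,fast++
(s=8,f=14) a[fast]=11≠a[slow]=10 write a[9]=11 → slow++,fast++
(s=9,f=15) a[fast]=11=a[slow] dup → fast++
(s=9,f=16) a[fast]=11=a[slow] dup → fast++
(s=9,f=17) a[fast]=11=a[slow] dup → fast++
(s=9,f=18) a[fast]=12≠a[slow]=11 write a[10]=12 → slow++,fast++
(s=10,f=19) a[fast]=14≠a[slow]=12 write a[11]=14 → slow++,fast++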